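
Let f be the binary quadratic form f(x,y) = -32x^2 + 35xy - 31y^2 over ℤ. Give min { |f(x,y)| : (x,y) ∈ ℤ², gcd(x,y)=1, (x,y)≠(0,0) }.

translate: b→29 (≡-35 mod 64), so (32,-35,31)→(32,29,28)
flip: (32,29,28)→(28,-29,32)
translate: b→27 (≡-29 mod 56), so (28,-29,32)→(28,27,31)
reduced (well bottom): (28,27,31) with a≤c, −a<b≤a
well minimum |f| = |-28| = 28 (negative-definite)

28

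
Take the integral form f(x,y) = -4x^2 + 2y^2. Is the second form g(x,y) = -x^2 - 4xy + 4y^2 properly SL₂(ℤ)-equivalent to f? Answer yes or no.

D₁ = 32, D₂ = 32
river cycle of f (length 2): (2, 4, -2), (-2, 4, 2)
river cycle of g (length 2): (4, 4, -1), (-1, 4, 4)
cycles differ ⇒ inequivalent

no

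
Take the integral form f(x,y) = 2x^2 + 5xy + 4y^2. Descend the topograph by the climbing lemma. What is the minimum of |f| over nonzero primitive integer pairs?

translate: b→1 (≡5 mod 4), so (2,5,4)→(2,1,1)
flip: (2,1,1)→(1,-1,2)
translate: b→1 (≡-1 mod 2), so (1,-1,2)→(1,1,2)
reduced (well bottom): (1,1,2) with a≤c, −a<b≤a
well minimum = a = 1

1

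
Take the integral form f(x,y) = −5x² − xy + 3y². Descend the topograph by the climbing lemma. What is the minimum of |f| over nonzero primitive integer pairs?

descent: ρ → (3,7,-1)  [lands on river]
river: ρ → (-1,7,3)
river: ρ → (3,5,-3)
river: ρ → (-3,7,1)
river: ρ → (1,7,-3)
river: ρ → (-3,5,3)
closes: descent 1, river 6
min |a| on river = 1

1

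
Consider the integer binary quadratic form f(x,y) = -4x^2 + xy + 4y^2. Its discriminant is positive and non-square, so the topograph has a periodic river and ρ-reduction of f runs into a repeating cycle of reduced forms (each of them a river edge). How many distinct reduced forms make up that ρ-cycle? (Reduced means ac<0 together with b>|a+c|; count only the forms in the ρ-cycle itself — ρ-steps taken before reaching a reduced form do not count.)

D = 65, ⌊√D⌋ = 8
river: ρ → (4,7,-1)
river: ρ → (-1,7,4)
river: ρ → (4,1,-4)
river: ρ → (-4,7,1)
river: ρ → (1,7,-4)
river: ρ → (-4,1,4)
ρ-cycle length = 6 (tail of 0 descent steps not counted)

6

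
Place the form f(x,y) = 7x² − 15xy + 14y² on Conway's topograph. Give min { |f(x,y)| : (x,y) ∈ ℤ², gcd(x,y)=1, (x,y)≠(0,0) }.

translate: b→-1 (≡-15 mod 14), so (7,-15,14)→(7,-1,6)
flip: (7,-1,6)→(6,1,7)
reduced (well bottom): (6,1,7) with a≤c, −a<b≤a
well minimum = a = 6

6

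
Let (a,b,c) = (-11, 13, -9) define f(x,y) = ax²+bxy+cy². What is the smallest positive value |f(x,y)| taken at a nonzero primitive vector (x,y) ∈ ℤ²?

translate: b→9 (≡-13 mod 22), so (11,-13,9)→(11,9,7)
flip: (11,9,7)→(7,-9,11)
translate: b→5 (≡-9 mod 14), so (7,-9,11)→(7,5,9)
reduced (well bottom): (7,5,9) with a≤c, −a<b≤a
well minimum |f| = |-7| = 7 (negative-definite)

7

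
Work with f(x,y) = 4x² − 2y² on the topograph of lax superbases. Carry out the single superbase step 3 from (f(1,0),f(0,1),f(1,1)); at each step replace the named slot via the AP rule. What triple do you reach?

start (4,-2,2) = (f(1,0),f(0,1),f(1,1))
replace slot 3: 2·(4+(-2)) − 2 = 2 → (4,-2,2)

4,-2,2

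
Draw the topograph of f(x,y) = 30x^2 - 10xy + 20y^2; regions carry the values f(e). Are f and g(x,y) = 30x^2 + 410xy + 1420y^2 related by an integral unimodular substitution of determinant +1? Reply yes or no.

D₁ = -2300, D₂ = -2300
f: flip: (30,-10,20)→(20,10,30)
f: reduced (well bottom): (20,10,30) with a≤c, −a<b≤a
g: translate: b→-10 (≡410 mod 60), so (30,410,1420)→(30,-10,20)
g: flip: (30,-10,20)→(20,10,30)
g: reduced (well bottom): (20,10,30) with a≤c, −a<b≤a
reduced forms (20, 10, 30) vs (20, 10, 30) ⇒ equivalent

yes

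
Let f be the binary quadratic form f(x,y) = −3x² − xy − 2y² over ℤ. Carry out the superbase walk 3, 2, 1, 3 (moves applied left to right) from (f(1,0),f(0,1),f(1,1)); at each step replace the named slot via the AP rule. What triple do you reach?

start (-3,-2,-6) = (f(1,0),f(0,1),f(1,1))
replace slot 3: 2·((-3)+(-2)) − (-6) = -4 → (-3,-2,-4)
replace slot 2: 2·((-3)+(-4)) − (-2) = -12 → (-3,-12,-4)
replace slot 1: 2·((-12)+(-4)) − (-3) = -29 → (-29,-12,-4)
replace slot 3: 2·((-29)+(-12)) − (-4) = -78 → (-29,-12,-78)

-29,-12,-78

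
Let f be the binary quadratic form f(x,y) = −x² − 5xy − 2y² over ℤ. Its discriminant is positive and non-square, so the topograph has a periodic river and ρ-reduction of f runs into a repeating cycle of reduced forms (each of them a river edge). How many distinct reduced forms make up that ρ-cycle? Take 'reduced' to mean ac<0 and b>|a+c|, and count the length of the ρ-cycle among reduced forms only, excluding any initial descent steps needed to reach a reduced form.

D = 17, ⌊√D⌋ = 4
descent: ρ → (-2,1,2)  [lands on river]
river: ρ → (2,3,-1)
river: ρ → (-1,3,2)
river: ρ → (2,1,-2)
river: ρ → (-2,3,1)
river: ρ → (1,3,-2)
ρ-cycle length = 6 (tail of 1 descent step not counted)

6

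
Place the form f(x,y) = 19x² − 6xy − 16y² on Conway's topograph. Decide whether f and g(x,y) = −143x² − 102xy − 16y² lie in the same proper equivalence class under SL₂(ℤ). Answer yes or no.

D₁ = 1252, D₂ = 1252
river cycle of f (length 34): (-16, 6, 19), (19, 32, -3), (-3, 34, 8), (8, 30, -11), (-11, 14, 24), (24, 34, -1), (-1, 34, 24), (24, 14, -11), (-11, 30, 8), (8, 34, -3), … (24 more)
river cycle of g (length 34): (-16, 6, 19), (19, 32, -3), (-3, 34, 8), (8, 30, -11), (-11, 14, 24), (24, 34, -1), (-1, 34, 24), (24, 14, -11), (-11, 30, 8), (8, 34, -3), … (24 more)
cycles coincide ⇒ equivalent

yes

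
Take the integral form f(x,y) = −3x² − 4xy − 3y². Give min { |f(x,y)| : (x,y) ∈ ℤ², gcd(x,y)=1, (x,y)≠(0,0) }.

translate: b→-2 (≡4 mod 6), so (3,4,3)→(3,-2,2)
flip: (3,-2,2)→(2,2,3)
reduced (well bottom): (2,2,3) with a≤c, −a<b≤a
well minimum |f| = |-2| = 2 (negative-definite)

2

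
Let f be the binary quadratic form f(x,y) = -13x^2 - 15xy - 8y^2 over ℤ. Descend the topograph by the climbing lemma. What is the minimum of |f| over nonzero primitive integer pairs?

translate: b→-11 (≡15 mod 26), so (13,15,8)→(13,-11,6)
flip: (13,-11,6)→(6,11,13)
translate: b→-1 (≡11 mod 12), so (6,11,13)→(6,-1,8)
reduced (well bottom): (6,-1,8) with a≤c, −a<b≤a
well minimum |f| = |-6| = 6 (negative-definite)

6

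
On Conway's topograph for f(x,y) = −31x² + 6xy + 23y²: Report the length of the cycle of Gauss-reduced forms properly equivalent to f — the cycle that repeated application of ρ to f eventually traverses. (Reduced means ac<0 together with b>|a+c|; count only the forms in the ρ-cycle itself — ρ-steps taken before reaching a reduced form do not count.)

D = 2888, ⌊√D⌋ = 53
descent: ρ → (23,40,-14)  [lands on river]
river: ρ → (-14,44,17)
river: ρ → (17,24,-34)
river: ρ → (-34,44,7)
river: ρ → (7,40,-46)
river: ρ → (-46,52,1)
river: ρ → (1,52,-46)
river: ρ → (-46,40,7)
river: ρ → (7,44,-34)
river: ρ → (-34,24,17)
river: ρ → (17,44,-14)
river: ρ → (-14,40,23)
river: ρ → (23,52,-2)
river: ρ → (-2,52,23)
ρ-cycle length = 14 (tail of 1 descent step not counted)

14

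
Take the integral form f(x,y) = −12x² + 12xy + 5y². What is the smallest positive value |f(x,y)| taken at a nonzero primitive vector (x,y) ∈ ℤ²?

river: ρ → (5,18,-3)
river: ρ → (-3,18,5)
river: ρ → (5,12,-12)
river: ρ → (-12,12,5)
closes: descent 0, river 4
min |a| on river = 3

3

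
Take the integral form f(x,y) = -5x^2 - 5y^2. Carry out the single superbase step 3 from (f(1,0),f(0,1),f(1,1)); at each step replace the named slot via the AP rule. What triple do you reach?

start (-5,-5,-10) = (f(1,0),f(0,1),f(1,1))
replace slot 3: 2·((-5)+(-5)) − (-10) = -10 → (-5,-5,-10)

-5,-5,-10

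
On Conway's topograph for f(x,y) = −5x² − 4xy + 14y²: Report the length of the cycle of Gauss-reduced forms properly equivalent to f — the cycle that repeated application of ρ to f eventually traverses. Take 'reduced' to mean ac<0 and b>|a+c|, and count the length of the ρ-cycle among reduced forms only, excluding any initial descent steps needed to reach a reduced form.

D = 296, ⌊√D⌋ = 17
descent: ρ → (14,4,-5)
descent: ρ → (-5,16,2)  [lands on river]
river: ρ → (2,16,-5)
river: ρ → (-5,14,5)
river: ρ → (5,16,-2)
river: ρ → (-2,16,5)
river: ρ → (5,14,-5)
ρ-cycle length = 6 (tail of 2 descent steps not counted)

6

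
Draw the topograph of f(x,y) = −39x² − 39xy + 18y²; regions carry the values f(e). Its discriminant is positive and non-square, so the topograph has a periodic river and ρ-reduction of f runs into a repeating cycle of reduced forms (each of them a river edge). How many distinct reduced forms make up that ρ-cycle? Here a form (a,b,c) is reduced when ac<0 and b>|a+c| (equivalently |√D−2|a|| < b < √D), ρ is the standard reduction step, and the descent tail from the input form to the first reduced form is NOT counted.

D = 4329, ⌊√D⌋ = 65
descent: ρ → (18,39,-39)  [lands on river]
river: ρ → (-39,39,18)
river: ρ → (18,33,-45)
river: ρ → (-45,57,6)
river: ρ → (6,63,-15)
river: ρ → (-15,57,18)
river: ρ → (18,51,-24)
river: ρ → (-24,45,24)
river: ρ → (24,51,-18)
river: ρ → (-18,57,15)
river: ρ → (15,63,-6)
river: ρ → (-6,57,45)
river: ρ → (45,33,-18)
river: ρ → (-18,39,39)
river: ρ → (39,39,-18)
river: ρ → (-18,33,45)
river: ρ → (45,57,-6)
river: ρ → (-6,63,15)
river: ρ → (15,57,-18)
river: ρ → (-18,51,24)
river: ρ → (24,45,-24)
river: ρ → (-24,51,18)
river: ρ → (18,57,-15)
river: ρ → (-15,63,6)
river: ρ → (6,57,-45)
river: ρ → (-45,33,18)
ρ-cycle length = 26 (tail of 1 descent step not counted)

26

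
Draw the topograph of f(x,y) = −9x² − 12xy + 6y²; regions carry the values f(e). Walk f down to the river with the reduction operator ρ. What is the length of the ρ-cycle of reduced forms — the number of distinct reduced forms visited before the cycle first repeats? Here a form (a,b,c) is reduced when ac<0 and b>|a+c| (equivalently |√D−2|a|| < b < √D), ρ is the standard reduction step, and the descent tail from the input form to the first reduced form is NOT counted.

D = 360, ⌊√D⌋ = 18
descent: ρ → (6,12,-9)  [lands on river]
river: ρ → (-9,6,9)
river: ρ → (9,12,-6)
river: ρ → (-6,12,9)
river: ρ → (9,6,-9)
river: ρ → (-9,12,6)
ρ-cycle length = 6 (tail of 1 descent step not counted)

6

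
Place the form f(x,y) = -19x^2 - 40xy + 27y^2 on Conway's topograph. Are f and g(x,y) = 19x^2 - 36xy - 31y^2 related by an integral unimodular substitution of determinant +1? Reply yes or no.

D₁ = 3652, D₂ = 3652
river cycle of f (length 32): (27, 40, -19), (-19, 36, 31), (31, 26, -24), (-24, 22, 33), (33, 44, -13), (-13, 60, 1), (1, 60, -13), (-13, 44, 33), (33, 22, -24), (-24, 26, 31), … (22 more)
river cycle of g (length 32): (-31, 36, 19), (19, 40, -27), (-27, 14, 32), (32, 50, -9), (-9, 58, 8), (8, 54, -23), (-23, 38, 24), (24, 58, -3), (-3, 56, 43), (43, 30, -16), … (22 more)
cycles differ ⇒ inequivalent

no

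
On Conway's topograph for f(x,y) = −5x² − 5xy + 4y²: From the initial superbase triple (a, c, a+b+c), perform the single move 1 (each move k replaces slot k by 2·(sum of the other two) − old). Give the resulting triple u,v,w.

start (-5,4,-6) = (f(1,0),f(0,1),f(1,1))
replace slot 1: 2·(4+(-6)) − (-5) = 1 → (1,4,-6)

1,4,-6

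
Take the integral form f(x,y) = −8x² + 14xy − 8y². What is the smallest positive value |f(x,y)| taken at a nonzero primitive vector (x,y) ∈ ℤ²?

translate: b→2 (≡-14 mod 16), so (8,-14,8)→(8,2,2)
flip: (8,2,2)→(2,-2,8)
translate: b→2 (≡-2 mod 4), so (2,-2,8)→(2,2,8)
reduced (well bottom): (2,2,8) with a≤c, −a<b≤a
well minimum |f| = |-2| = 2 (negative-definite)

2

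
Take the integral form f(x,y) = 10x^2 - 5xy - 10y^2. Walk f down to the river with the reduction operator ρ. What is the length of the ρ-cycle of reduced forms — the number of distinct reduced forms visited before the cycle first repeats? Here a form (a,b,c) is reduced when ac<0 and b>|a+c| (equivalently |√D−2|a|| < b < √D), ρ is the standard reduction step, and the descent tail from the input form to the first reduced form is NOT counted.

D = 425, ⌊√D⌋ = 20
descent: ρ → (-10,5,10)  [lands on river]
river: ρ → (10,15,-5)
river: ρ → (-5,15,10)
river: ρ → (10,5,-10)
river: ρ → (-10,15,5)
river: ρ → (5,15,-10)
ρ-cycle length = 6 (tail of 1 descent step not counted)

6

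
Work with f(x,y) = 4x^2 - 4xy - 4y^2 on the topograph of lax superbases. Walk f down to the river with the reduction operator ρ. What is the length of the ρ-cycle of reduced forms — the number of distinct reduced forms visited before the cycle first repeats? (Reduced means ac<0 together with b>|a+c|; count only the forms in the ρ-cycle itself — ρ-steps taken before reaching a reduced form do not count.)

D = 80, ⌊√D⌋ = 8
descent: ρ → (-4,4,4)  [lands on river]
river: ρ → (4,4,-4)
ρ-cycle length = 2 (tail of 1 descent step not counted)

2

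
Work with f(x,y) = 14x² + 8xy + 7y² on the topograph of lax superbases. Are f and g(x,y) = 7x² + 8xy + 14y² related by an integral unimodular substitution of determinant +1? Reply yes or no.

D₁ = -328, D₂ = -328
f: flip: (14,8,7)→(7,-8,14)
f: translate: b→6 (≡-8 mod 14), so (7,-8,14)→(7,6,13)
f: reduced (well bottom): (7,6,13) with a≤c, −a<b≤a
g: translate: b→-6 (≡8 mod 14), so (7,8,14)→(7,-6,13)
g: reduced (well bottom): (7,-6,13) with a≤c, −a<b≤a
reduced forms (7, 6, 13) vs (7, -6, 13) ⇒ inequivalent

no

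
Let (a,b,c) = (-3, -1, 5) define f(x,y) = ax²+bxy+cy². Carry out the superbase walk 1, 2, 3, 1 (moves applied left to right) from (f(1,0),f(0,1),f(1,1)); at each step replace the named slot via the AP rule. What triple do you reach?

start (-3,5,1) = (f(1,0),f(0,1),f(1,1))
replace slot 1: 2·(5+1) − (-3) = 15 → (15,5,1)
replace slot 2: 2·(15+1) − 5 = 27 → (15,27,1)
replace slot 3: 2·(15+27) − 1 = 83 → (15,27,83)
replace slot 1: 2·(27+83) − 15 = 205 → (205,27,83)

205,27,83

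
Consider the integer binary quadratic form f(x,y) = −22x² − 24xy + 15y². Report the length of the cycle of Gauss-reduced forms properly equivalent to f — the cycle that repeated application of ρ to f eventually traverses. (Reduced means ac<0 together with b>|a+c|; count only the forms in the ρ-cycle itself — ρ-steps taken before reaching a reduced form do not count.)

D = 1896, ⌊√D⌋ = 43
descent: ρ → (15,24,-22)  [lands on river]
river: ρ → (-22,20,17)
river: ρ → (17,14,-25)
river: ρ → (-25,36,6)
river: ρ → (6,36,-25)
river: ρ → (-25,14,17)
river: ρ → (17,20,-22)
river: ρ → (-22,24,15)
river: ρ → (15,36,-10)
river: ρ → (-10,24,33)
river: ρ → (33,42,-1)
river: ρ → (-1,42,33)
river: ρ → (33,24,-10)
river: ρ → (-10,36,15)
ρ-cycle length = 14 (tail of 1 descent step not counted)

14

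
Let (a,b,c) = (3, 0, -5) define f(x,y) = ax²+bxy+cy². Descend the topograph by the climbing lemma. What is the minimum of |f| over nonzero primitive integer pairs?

descent: ρ → (-5,0,3)
descent: ρ → (3,6,-2)  [lands on river]
river: ρ → (-2,6,3)
closes: descent 2, river 2
min |a| on river = 2

2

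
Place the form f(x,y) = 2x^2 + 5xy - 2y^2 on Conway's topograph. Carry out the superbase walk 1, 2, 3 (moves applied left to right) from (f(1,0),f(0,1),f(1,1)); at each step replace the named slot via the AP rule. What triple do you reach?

start (2,-2,5) = (f(1,0),f(0,1),f(1,1))
replace slot 1: 2·((-2)+5) − 2 = 4 → (4,-2,5)
replace slot 2: 2·(4+5) − (-2) = 20 → (4,20,5)
replace slot 3: 2·(4+20) − 5 = 43 → (4,20,43)

4,20,43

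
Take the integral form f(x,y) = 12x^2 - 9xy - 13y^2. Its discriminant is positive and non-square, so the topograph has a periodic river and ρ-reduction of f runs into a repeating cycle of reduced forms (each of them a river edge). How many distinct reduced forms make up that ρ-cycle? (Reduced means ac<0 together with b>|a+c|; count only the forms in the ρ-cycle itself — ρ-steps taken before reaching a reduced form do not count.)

D = 705, ⌊√D⌋ = 26
descent: ρ → (-13,9,12)  [lands on river]
river: ρ → (12,15,-10)
river: ρ → (-10,25,2)
river: ρ → (2,23,-22)
river: ρ → (-22,21,3)
river: ρ → (3,21,-22)
river: ρ → (-22,23,2)
river: ρ → (2,25,-10)
river: ρ → (-10,15,12)
river: ρ → (12,9,-13)
river: ρ → (-13,17,8)
river: ρ → (8,15,-15)
river: ρ → (-15,15,8)
river: ρ → (8,17,-13)
ρ-cycle length = 14 (tail of 1 descent step not counted)

14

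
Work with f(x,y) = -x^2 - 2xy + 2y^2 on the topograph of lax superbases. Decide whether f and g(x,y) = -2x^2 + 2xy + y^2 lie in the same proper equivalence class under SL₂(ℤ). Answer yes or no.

D₁ = 12, D₂ = 12
river cycle of f (length 2): (2, 2, -1), (-1, 2, 2)
river cycle of g (length 2): (1, 2, -2), (-2, 2, 1)
cycles differ ⇒ inequivalent

no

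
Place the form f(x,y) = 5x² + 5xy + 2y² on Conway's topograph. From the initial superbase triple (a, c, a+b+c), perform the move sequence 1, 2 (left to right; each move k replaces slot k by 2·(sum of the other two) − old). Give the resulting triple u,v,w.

start (5,2,12) = (f(1,0),f(0,1),f(1,1))
replace slot 1: 2·(2+12) − 5 = 23 → (23,2,12)
replace slot 2: 2·(23+12) − 2 = 68 → (23,68,12)

23,68,12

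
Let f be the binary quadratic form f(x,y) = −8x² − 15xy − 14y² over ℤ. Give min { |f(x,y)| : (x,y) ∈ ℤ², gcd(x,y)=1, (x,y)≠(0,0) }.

translate: b→-1 (≡15 mod 16), so (8,15,14)→(8,-1,7)
flip: (8,-1,7)→(7,1,8)
reduced (well bottom): (7,1,8) with a≤c, −a<b≤a
well minimum |f| = |-7| = 7 (negative-definite)

7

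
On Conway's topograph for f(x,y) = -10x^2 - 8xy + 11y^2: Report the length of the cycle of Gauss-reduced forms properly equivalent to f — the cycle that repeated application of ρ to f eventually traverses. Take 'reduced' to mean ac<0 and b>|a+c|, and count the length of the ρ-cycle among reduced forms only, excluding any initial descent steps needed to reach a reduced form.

D = 504, ⌊√D⌋ = 22
descent: ρ → (11,8,-10)  [lands on river]
river: ρ → (-10,12,9)
river: ρ → (9,6,-13)
river: ρ → (-13,20,2)
river: ρ → (2,20,-13)
river: ρ → (-13,6,9)
river: ρ → (9,12,-10)
river: ρ → (-10,8,11)
river: ρ → (11,14,-7)
river: ρ → (-7,14,11)
ρ-cycle length = 10 (tail of 1 descent step not counted)

10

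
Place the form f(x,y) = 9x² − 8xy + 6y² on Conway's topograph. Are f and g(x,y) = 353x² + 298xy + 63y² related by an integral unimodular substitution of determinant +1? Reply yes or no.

D₁ = -152, D₂ = -152
f: flip: (9,-8,6)→(6,8,9)
f: translate: b→-4 (≡8 mod 12), so (6,8,9)→(6,-4,7)
f: reduced (well bottom): (6,-4,7) with a≤c, −a<b≤a
g: flip: (353,298,63)→(63,-298,353)
g: translate: b→-46 (≡-298 mod 126), so (63,-298,353)→(63,-46,9)
g: flip: (63,-46,9)→(9,46,63)
g: translate: b→-8 (≡46 mod 18), so (9,46,63)→(9,-8,6)
g: flip: (9,-8,6)→(6,8,9)
g: translate: b→-4 (≡8 mod 12), so (6,8,9)→(6,-4,7)
g: reduced (well bottom): (6,-4,7) with a≤c, −a<b≤a
reduced forms (6, -4, 7) vs (6, -4, 7) ⇒ equivalent

yes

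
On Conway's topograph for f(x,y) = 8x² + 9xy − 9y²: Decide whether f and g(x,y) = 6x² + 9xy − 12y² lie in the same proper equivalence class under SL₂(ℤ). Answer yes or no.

D₁ = 369, D₂ = 369
river cycle of f (length 16): (-9, 9, 8), (8, 7, -10), (-10, 13, 5), (5, 17, -4), (-4, 15, 9), (9, 3, -10), (-10, 17, 2), (2, 19, -1), (-1, 19, 2), (2, 17, -10), … (6 more)
river cycle of g (length 10): (-12, 15, 3), (3, 15, -12), (-12, 9, 6), (6, 15, -6), (-6, 9, 12), (12, 15, -3), (-3, 15, 12), (12, 9, -6), (-6, 15, 6), (6, 9, -12)
cycles differ ⇒ inequivalent

no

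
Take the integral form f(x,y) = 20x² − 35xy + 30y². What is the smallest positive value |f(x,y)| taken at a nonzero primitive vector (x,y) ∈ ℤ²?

translate: b→5 (≡-35 mod 40), so (20,-35,30)→(20,5,15)
flip: (20,5,15)→(15,-5,20)
reduced (well bottom): (15,-5,20) with a≤c, −a<b≤a
well minimum = a = 15

15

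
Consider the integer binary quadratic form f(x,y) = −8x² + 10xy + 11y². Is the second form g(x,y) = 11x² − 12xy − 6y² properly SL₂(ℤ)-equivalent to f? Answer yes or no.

D₁ = 452, D₂ = 408
discriminants differ ⇒ not SL₂(ℤ)-equivalent

no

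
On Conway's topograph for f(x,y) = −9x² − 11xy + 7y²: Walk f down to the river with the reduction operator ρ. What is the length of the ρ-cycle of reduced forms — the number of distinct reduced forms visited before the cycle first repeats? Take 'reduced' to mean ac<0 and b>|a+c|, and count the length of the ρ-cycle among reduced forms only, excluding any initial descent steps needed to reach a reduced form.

D = 373, ⌊√D⌋ = 19
descent: ρ → (7,11,-9)  [lands on river]
river: ρ → (-9,7,9)
river: ρ → (9,11,-7)
river: ρ → (-7,17,3)
river: ρ → (3,19,-1)
river: ρ → (-1,19,3)
river: ρ → (3,17,-7)
river: ρ → (-7,11,9)
river: ρ → (9,7,-9)
river: ρ → (-9,11,7)
river: ρ → (7,17,-3)
river: ρ → (-3,19,1)
river: ρ → (1,19,-3)
river: ρ → (-3,17,7)
ρ-cycle length = 14 (tail of 1 descent step not counted)

14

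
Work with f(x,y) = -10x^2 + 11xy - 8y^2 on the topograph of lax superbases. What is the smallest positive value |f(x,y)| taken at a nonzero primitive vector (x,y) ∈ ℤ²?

translate: b→9 (≡-11 mod 20), so (10,-11,8)→(10,9,7)
flip: (10,9,7)→(7,-9,10)
translate: b→5 (≡-9 mod 14), so (7,-9,10)→(7,5,8)
reduced (well bottom): (7,5,8) with a≤c, −a<b≤a
well minimum |f| = |-7| = 7 (negative-definite)

7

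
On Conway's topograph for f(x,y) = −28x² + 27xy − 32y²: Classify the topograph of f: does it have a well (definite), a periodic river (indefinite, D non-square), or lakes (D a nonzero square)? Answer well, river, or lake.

D = b²−4ac = 27² − 4·(-28)·(-32) = -2855
D < 0 ⇒ definite ⇒ every region one sign ⇒ single well

well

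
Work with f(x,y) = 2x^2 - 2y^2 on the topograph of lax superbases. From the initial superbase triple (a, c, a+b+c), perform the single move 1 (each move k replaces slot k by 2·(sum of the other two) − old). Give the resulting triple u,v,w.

start (2,-2,0) = (f(1,0),f(0,1),f(1,1))
replace slot 1: 2·((-2)+0) − 2 = -6 → (-6,-2,0)

-6,-2,0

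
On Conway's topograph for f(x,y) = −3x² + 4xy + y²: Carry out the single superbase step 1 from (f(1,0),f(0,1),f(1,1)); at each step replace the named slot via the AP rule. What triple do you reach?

start (-3,1,2) = (f(1,0),f(0,1),f(1,1))
replace slot 1: 2·(1+2) − (-3) = 9 → (9,1,2)

9,1,2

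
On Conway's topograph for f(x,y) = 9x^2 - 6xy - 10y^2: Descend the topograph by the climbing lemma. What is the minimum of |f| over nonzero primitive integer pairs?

descent: ρ → (-10,6,9)  [lands on river]
river: ρ → (9,12,-7)
river: ρ → (-7,16,5)
river: ρ → (5,14,-10)
closes: descent 1, river 4
min |a| on river = 5

5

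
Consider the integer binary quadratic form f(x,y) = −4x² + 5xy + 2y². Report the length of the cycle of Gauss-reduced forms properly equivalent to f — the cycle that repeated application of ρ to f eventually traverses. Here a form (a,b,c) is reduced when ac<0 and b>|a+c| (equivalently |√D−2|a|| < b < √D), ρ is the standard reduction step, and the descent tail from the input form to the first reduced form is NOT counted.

D = 57, ⌊√D⌋ = 7
river: ρ → (2,7,-1)
river: ρ → (-1,7,2)
river: ρ → (2,5,-4)
river: ρ → (-4,3,3)
river: ρ → (3,3,-4)
river: ρ → (-4,5,2)
ρ-cycle length = 6 (tail of 0 descent steps not counted)

6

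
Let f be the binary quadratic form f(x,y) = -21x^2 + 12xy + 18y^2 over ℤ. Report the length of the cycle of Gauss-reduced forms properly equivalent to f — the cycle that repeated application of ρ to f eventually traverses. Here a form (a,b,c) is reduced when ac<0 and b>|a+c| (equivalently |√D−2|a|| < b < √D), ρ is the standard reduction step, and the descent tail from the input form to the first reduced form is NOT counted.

D = 1656, ⌊√D⌋ = 40
river: ρ → (18,24,-15)
river: ρ → (-15,36,6)
river: ρ → (6,36,-15)
river: ρ → (-15,24,18)
river: ρ → (18,12,-21)
river: ρ → (-21,30,9)
river: ρ → (9,24,-30)
river: ρ → (-30,36,3)
river: ρ → (3,36,-30)
river: ρ → (-30,24,9)
river: ρ → (9,30,-21)
river: ρ → (-21,12,18)
ρ-cycle length = 12 (tail of 0 descent steps not counted)

12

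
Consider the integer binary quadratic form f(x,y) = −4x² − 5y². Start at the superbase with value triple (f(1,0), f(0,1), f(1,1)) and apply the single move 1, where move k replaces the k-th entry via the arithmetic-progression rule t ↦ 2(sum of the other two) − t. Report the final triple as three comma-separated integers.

start (-4,-5,-9) = (f(1,0),f(0,1),f(1,1))
replace slot 1: 2·((-5)+(-9)) − (-4) = -24 → (-24,-5,-9)

-24,-5,-9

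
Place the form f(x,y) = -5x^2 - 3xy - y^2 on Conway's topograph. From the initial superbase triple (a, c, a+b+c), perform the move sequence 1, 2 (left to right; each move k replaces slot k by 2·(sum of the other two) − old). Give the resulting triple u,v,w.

start (-5,-1,-9) = (f(1,0),f(0,1),f(1,1))
replace slot 1: 2·((-1)+(-9)) − (-5) = -15 → (-15,-1,-9)
replace slot 2: 2·((-15)+(-9)) − (-1) = -47 → (-15,-47,-9)

-15,-47,-9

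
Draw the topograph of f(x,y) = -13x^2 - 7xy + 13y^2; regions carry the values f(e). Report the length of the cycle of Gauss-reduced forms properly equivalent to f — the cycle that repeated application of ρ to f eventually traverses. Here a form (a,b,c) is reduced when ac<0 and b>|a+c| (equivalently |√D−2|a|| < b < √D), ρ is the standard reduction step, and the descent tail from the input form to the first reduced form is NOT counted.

D = 725, ⌊√D⌋ = 26
descent: ρ → (13,7,-13)  [lands on river]
river: ρ → (-13,19,7)
river: ρ → (7,23,-7)
river: ρ → (-7,19,13)
ρ-cycle length = 4 (tail of 1 descent step not counted)

4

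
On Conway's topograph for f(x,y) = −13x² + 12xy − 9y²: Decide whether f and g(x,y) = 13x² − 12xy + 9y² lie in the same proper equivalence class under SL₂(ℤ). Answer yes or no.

D₁ = -324, D₂ = -324
f is negative-definite; reduce −f:
−f: flip: (13,-12,9)→(9,12,13)
−f: translate: b→-6 (≡12 mod 18), so (9,12,13)→(9,-6,10)
−f: reduced (well bottom): (9,-6,10) with a≤c, −a<b≤a
flip sign back: reduced form of f is (-9,6,-10)
g: flip: (13,-12,9)→(9,12,13)
g: translate: b→-6 (≡12 mod 18), so (9,12,13)→(9,-6,10)
g: reduced (well bottom): (9,-6,10) with a≤c, −a<b≤a
reduced forms (-9, 6, -10) vs (9, -6, 10) ⇒ inequivalent

no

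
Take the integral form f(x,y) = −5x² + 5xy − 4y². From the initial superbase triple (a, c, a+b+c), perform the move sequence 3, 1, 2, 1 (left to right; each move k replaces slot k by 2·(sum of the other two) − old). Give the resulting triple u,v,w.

start (-5,-4,-4) = (f(1,0),f(0,1),f(1,1))
replace slot 3: 2·((-5)+(-4)) − (-4) = -14 → (-5,-4,-14)
replace slot 1: 2·((-4)+(-14)) − (-5) = -31 → (-31,-4,-14)
replace slot 2: 2·((-31)+(-14)) − (-4) = -86 → (-31,-86,-14)
replace slot 1: 2·((-86)+(-14)) − (-31) = -169 → (-169,-86,-14)

-169,-86,-14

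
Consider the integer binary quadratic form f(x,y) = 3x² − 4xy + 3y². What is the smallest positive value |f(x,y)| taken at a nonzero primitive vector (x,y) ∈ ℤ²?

translate: b→2 (≡-4 mod 6), so (3,-4,3)→(3,2,2)
flip: (3,2,2)→(2,-2,3)
translate: b→2 (≡-2 mod 4), so (2,-2,3)→(2,2,3)
reduced (well bottom): (2,2,3) with a≤c, −a<b≤a
well minimum = a = 2

2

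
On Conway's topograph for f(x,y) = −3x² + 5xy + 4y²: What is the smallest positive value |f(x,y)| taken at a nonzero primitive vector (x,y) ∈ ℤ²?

river: ρ → (4,3,-4)
river: ρ → (-4,5,3)
river: ρ → (3,7,-2)
river: ρ → (-2,5,6)
river: ρ → (6,7,-1)
river: ρ → (-1,7,6)
river: ρ → (6,5,-2)
river: ρ → (-2,7,3)
river: ρ → (3,5,-4)
river: ρ → (-4,3,4)
river: ρ → (4,5,-3)
river: ρ → (-3,7,2)
river: ρ → (2,5,-6)
river: ρ → (-6,7,1)
river: ρ → (1,7,-6)
river: ρ → (-6,5,2)
river: ρ → (2,7,-3)
river: ρ → (-3,5,4)
closes: descent 0, river 18
min |a| on river = 1

1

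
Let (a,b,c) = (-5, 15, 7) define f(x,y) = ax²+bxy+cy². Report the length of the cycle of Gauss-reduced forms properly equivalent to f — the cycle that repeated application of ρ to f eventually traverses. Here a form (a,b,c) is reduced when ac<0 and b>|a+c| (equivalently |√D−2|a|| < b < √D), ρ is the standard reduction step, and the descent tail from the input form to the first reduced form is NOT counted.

D = 365, ⌊√D⌋ = 19
river: ρ → (7,13,-7)
river: ρ → (-7,15,5)
river: ρ → (5,15,-7)
river: ρ → (-7,13,7)
river: ρ → (7,15,-5)
river: ρ → (-5,15,7)
ρ-cycle length = 6 (tail of 0 descent steps not counted)

6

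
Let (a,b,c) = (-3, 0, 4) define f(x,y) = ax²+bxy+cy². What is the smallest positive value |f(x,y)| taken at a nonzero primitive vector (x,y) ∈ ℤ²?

descent: ρ → (4,0,-3)
descent: ρ → (-3,6,1)  [lands on river]
river: ρ → (1,6,-3)
closes: descent 2, river 2
min |a| on river = 1

1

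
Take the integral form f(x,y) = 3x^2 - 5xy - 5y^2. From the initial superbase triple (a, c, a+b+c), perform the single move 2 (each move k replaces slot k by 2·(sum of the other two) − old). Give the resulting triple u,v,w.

start (3,-5,-7) = (f(1,0),f(0,1),f(1,1))
replace slot 2: 2·(3+(-7)) − (-5) = -3 → (3,-3,-7)

3,-3,-7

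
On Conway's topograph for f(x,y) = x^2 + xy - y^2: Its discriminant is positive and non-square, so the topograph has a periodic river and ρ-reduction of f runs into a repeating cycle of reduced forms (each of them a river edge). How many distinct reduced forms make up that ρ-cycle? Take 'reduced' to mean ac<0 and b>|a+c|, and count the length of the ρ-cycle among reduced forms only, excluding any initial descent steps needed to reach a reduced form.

D = 5, ⌊√D⌋ = 2
river: ρ → (-1,1,1)
river: ρ → (1,1,-1)
ρ-cycle length = 2 (tail of 0 descent steps not counted)

2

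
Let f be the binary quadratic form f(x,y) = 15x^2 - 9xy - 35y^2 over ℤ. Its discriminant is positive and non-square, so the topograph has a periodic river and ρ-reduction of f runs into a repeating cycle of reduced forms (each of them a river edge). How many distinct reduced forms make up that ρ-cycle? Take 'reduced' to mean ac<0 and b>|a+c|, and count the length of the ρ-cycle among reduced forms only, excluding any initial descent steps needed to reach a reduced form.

D = 2181, ⌊√D⌋ = 46
descent: ρ → (-35,9,15)
descent: ρ → (15,21,-29)  [lands on river]
river: ρ → (-29,37,7)
river: ρ → (7,33,-39)
river: ρ → (-39,45,1)
river: ρ → (1,45,-39)
river: ρ → (-39,33,7)
river: ρ → (7,37,-29)
river: ρ → (-29,21,15)
river: ρ → (15,39,-11)
river: ρ → (-11,27,33)
river: ρ → (33,39,-5)
river: ρ → (-5,41,25)
river: ρ → (25,9,-21)
river: ρ → (-21,33,13)
river: ρ → (13,45,-3)
river: ρ → (-3,45,13)
river: ρ → (13,33,-21)
river: ρ → (-21,9,25)
river: ρ → (25,41,-5)
river: ρ → (-5,39,33)
river: ρ → (33,27,-11)
river: ρ → (-11,39,15)
ρ-cycle length = 22 (tail of 2 descent steps not counted)

22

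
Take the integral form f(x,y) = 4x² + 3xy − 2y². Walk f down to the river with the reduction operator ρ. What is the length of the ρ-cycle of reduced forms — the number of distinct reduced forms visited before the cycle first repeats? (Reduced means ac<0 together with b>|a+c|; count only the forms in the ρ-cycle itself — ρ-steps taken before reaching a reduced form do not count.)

D = 41, ⌊√D⌋ = 6
river: ρ → (-2,5,2)
river: ρ → (2,3,-4)
river: ρ → (-4,5,1)
river: ρ → (1,5,-4)
river: ρ → (-4,3,2)
river: ρ → (2,5,-2)
river: ρ → (-2,3,4)
river: ρ → (4,5,-1)
river: ρ → (-1,5,4)
river: ρ → (4,3,-2)
ρ-cycle length = 10 (tail of 0 descent steps not counted)

10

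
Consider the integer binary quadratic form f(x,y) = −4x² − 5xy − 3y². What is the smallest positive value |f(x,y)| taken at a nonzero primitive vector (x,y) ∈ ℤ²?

translate: b→-3 (≡5 mod 8), so (4,5,3)→(4,-3,2)
flip: (4,-3,2)→(2,3,4)
translate: b→-1 (≡3 mod 4), so (2,3,4)→(2,-1,3)
reduced (well bottom): (2,-1,3) with a≤c, −a<b≤a
well minimum |f| = |-2| = 2 (negative-definite)

2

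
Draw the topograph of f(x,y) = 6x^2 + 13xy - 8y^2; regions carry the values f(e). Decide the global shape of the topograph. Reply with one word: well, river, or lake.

D = b²−4ac = 13² − 4·6·(-8) = 361
D = 19² is a perfect square ⇒ form factors over ℤ ⇒ lakes

lake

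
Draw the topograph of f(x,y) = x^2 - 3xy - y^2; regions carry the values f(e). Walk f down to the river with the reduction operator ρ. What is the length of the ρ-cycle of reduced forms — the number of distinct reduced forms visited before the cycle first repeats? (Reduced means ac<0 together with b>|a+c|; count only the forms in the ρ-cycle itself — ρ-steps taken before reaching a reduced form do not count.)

D = 13, ⌊√D⌋ = 3
descent: ρ → (-1,3,1)  [lands on river]
river: ρ → (1,3,-1)
ρ-cycle length = 2 (tail of 1 descent step not counted)

2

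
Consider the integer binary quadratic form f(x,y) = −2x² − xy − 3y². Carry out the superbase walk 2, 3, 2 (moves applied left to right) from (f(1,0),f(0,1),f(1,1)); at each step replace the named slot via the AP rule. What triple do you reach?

start (-2,-3,-6) = (f(1,0),f(0,1),f(1,1))
replace slot 2: 2·((-2)+(-6)) − (-3) = -13 → (-2,-13,-6)
replace slot 3: 2·((-2)+(-13)) − (-6) = -24 → (-2,-13,-24)
replace slot 2: 2·((-2)+(-24)) − (-13) = -39 → (-2,-39,-24)

-2,-39,-24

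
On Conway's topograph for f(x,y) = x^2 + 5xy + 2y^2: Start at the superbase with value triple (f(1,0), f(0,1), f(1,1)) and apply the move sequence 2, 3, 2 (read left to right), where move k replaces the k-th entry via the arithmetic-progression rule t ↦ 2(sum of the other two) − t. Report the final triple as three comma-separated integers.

start (1,2,8) = (f(1,0),f(0,1),f(1,1))
replace slot 2: 2·(1+8) − 2 = 16 → (1,16,8)
replace slot 3: 2·(1+16) − 8 = 26 → (1,16,26)
replace slot 2: 2·(1+26) − 16 = 38 → (1,38,26)

1,38,26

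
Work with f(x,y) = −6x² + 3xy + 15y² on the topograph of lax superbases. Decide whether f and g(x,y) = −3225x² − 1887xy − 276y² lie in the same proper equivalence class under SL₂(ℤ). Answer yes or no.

D₁ = 369, D₂ = 369
river cycle of f (length 10): (-6, 15, 6), (6, 9, -12), (-12, 15, 3), (3, 15, -12), (-12, 9, 6), (6, 15, -6), (-6, 9, 12), (12, 15, -3), (-3, 15, 12), (12, 9, -6)
river cycle of g (length 10): (-6, 15, 6), (6, 9, -12), (-12, 15, 3), (3, 15, -12), (-12, 9, 6), (6, 15, -6), (-6, 9, 12), (12, 15, -3), (-3, 15, 12), (12, 9, -6)
cycles coincide ⇒ equivalent

yes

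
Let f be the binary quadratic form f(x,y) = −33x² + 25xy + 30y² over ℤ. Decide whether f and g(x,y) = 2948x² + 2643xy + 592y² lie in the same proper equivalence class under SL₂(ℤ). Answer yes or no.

D₁ = 4585, D₂ = 4585
river cycle of f (length 48): (30, 35, -28), (-28, 21, 37), (37, 53, -12), (-12, 67, 2), (2, 65, -45), (-45, 25, 22), (22, 63, -7), (-7, 63, 22), (22, 25, -45), (-45, 65, 2), … (38 more)
river cycle of g (length 48): (30, 35, -28), (-28, 21, 37), (37, 53, -12), (-12, 67, 2), (2, 65, -45), (-45, 25, 22), (22, 63, -7), (-7, 63, 22), (22, 25, -45), (-45, 65, 2), … (38 more)
cycles coincide ⇒ equivalent

yes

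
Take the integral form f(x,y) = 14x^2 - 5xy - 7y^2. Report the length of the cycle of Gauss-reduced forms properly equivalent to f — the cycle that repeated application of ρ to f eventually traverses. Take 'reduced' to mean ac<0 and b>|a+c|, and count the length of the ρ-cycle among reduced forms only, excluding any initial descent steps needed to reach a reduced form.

D = 417, ⌊√D⌋ = 20
descent: ρ → (-7,19,2)  [lands on river]
river: ρ → (2,17,-16)
river: ρ → (-16,15,3)
river: ρ → (3,15,-16)
river: ρ → (-16,17,2)
river: ρ → (2,19,-7)
river: ρ → (-7,9,12)
river: ρ → (12,15,-4)
river: ρ → (-4,17,8)
river: ρ → (8,15,-6)
river: ρ → (-6,9,14)
river: ρ → (14,19,-1)
river: ρ → (-1,19,14)
river: ρ → (14,9,-6)
river: ρ → (-6,15,8)
river: ρ → (8,17,-4)
river: ρ → (-4,15,12)
river: ρ → (12,9,-7)
ρ-cycle length = 18 (tail of 1 descent step not counted)

18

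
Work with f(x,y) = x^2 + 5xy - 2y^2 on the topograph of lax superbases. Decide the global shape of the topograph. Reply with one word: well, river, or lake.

D = b²−4ac = 5² − 4·1·(-2) = 33
D > 0 non-square ⇒ indefinite ⇒ periodic river

river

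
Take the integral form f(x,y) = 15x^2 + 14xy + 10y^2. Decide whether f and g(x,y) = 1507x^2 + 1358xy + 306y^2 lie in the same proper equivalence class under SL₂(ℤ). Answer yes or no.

D₁ = -404, D₂ = -404
f: flip: (15,14,10)→(10,-14,15)
f: translate: b→6 (≡-14 mod 20), so (10,-14,15)→(10,6,11)
f: reduced (well bottom): (10,6,11) with a≤c, −a<b≤a
g: flip: (1507,1358,306)→(306,-1358,1507)
g: translate: b→-134 (≡-1358 mod 612), so (306,-1358,1507)→(306,-134,15)
g: flip: (306,-134,15)→(15,134,306)
g: translate: b→14 (≡134 mod 30), so (15,134,306)→(15,14,10)
g: flip: (15,14,10)→(10,-14,15)
g: translate: b→6 (≡-14 mod 20), so (10,-14,15)→(10,6,11)
g: reduced (well bottom): (10,6,11) with a≤c, −a<b≤a
reduced forms (10, 6, 11) vs (10, 6, 11) ⇒ equivalent

yes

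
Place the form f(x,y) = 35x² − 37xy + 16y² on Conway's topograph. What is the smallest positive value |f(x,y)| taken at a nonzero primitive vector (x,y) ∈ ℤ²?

translate: b→33 (≡-37 mod 70), so (35,-37,16)→(35,33,14)
flip: (35,33,14)→(14,-33,35)
translate: b→-5 (≡-33 mod 28), so (14,-33,35)→(14,-5,16)
reduced (well bottom): (14,-5,16) with a≤c, −a<b≤a
well minimum = a = 14

14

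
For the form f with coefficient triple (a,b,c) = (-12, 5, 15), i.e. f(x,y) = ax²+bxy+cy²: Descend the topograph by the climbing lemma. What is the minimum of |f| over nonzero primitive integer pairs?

river: ρ → (15,25,-2)
river: ρ → (-2,27,2)
river: ρ → (2,25,-15)
river: ρ → (-15,5,12)
river: ρ → (12,19,-8)
river: ρ → (-8,13,18)
river: ρ → (18,23,-3)
river: ρ → (-3,25,10)
river: ρ → (10,15,-13)
river: ρ → (-13,11,12)
river: ρ → (12,13,-12)
river: ρ → (-12,11,13)
river: ρ → (13,15,-10)
river: ρ → (-10,25,3)
river: ρ → (3,23,-18)
river: ρ → (-18,13,8)
river: ρ → (8,19,-12)
river: ρ → (-12,5,15)
closes: descent 0, river 18
min |a| on river = 2

2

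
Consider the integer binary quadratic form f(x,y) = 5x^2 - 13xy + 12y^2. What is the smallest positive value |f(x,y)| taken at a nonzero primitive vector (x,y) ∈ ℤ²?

translate: b→-3 (≡-13 mod 10), so (5,-13,12)→(5,-3,4)
flip: (5,-3,4)→(4,3,5)
reduced (well bottom): (4,3,5) with a≤c, −a<b≤a
well minimum = a = 4

4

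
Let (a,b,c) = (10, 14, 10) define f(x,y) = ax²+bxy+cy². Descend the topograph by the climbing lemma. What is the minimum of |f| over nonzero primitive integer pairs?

translate: b→-6 (≡14 mod 20), so (10,14,10)→(10,-6,6)
flip: (10,-6,6)→(6,6,10)
reduced (well bottom): (6,6,10) with a≤c, −a<b≤a
well minimum = a = 6

6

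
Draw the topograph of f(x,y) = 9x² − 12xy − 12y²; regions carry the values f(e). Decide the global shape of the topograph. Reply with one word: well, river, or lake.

D = b²−4ac = (-12)² − 4·9·(-12) = 576
D = 24² is a perfect square ⇒ form factors over ℤ ⇒ lakes

lake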